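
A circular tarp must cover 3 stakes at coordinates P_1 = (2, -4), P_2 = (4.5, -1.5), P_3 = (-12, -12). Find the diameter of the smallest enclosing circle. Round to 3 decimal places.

Side lengths²: P_1P_2² = 12.5, P_1P_3² = 260, P_2P_3² = 382.5.
Since P_2P_3² = 382.5 ≥ 260 + 12.5 = 272.5, the angle opposite P_2P_3 is not acute, so the smallest enclosing circle has P_2P_3 as diameter.
Centre = midpoint of P_2P_3 = (-3.75, -6.75), r² = 382.5/4 = 95.625.
Diameter = 2r = 2√(95.625) ≈ 19.558.

19.558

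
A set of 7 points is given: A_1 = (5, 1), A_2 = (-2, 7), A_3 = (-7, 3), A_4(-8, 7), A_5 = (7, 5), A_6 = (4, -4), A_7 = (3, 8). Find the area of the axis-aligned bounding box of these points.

180

x ranges over [-8, 7], width 15.
y ranges over [-4, 8], height 12.
Area = 15 × 12 = 180.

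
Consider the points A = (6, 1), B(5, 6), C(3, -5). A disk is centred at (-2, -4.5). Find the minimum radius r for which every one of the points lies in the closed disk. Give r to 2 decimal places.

The required radius is the distance from (-2, -4.5) to the farthest point.
Squared distances: 94.25, 159.25, 25.25.
Maximum is 159.25, attained at B.
r = √(159.25) ≈ 12.62.

12.62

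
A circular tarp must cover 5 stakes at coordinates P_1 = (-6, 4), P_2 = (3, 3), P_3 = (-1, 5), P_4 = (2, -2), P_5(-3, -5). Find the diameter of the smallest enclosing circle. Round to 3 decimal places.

11.014

By Welzl's lemma the MEC is supported by two points (diametrically opposite) or three points (on a circumcircle).
The minimum enclosing circle is determined by three boundary points: P_1, P_2, P_5.
Their circumcentre is (-24/13, 5/13) with r² = 5125/169.
The farthest remaining point P_3 is at distance² 3721/169 ≤ 5125/169.
Diameter = 2r = 2√(5125/169) ≈ 11.014.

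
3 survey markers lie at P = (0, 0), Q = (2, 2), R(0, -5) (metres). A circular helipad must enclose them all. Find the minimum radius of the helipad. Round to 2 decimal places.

Side lengths²: PQ² = 8, PR² = 25, QR² = 53.
Since QR² = 53 ≥ 25 + 8 = 33, the angle opposite QR is not acute, so the smallest enclosing circle has QR as diameter.
Centre = midpoint of QR = (1, -1.5), r² = 53/4 = 13.25.
r = √(13.25) ≈ 3.64.

3.64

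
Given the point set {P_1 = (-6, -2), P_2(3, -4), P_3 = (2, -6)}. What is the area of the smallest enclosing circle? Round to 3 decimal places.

66.759

Side lengths²: P_1P_2² = 85, P_1P_3² = 80, P_2P_3² = 5.
Since P_1P_2² = 85 ≥ 80 + 5 = 85, the angle opposite P_1P_2 is not acute, so the smallest enclosing circle has P_1P_2 as diameter.
Centre = midpoint of P_1P_2 = (-1.5, -3), r² = 85/4 = 21.25.
Area = π·r² = π·21.25 ≈ 66.759.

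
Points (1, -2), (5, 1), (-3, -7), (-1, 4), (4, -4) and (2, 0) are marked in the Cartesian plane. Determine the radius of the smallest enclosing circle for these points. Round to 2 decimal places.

The minimum enclosing circle is determined by three boundary points: (5, 1), (-3, -7), (-1, 4).
Their circumcentre is (-1/6, -11/6) with r² = 625/18.
The farthest remaining point (4, -4) is at distance² 397/18 ≤ 625/18.
r = √(625/18) ≈ 5.89.

5.89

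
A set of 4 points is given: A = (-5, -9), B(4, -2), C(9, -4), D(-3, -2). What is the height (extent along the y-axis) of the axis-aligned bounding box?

max y = -2, min y = -9, so height = 7.

7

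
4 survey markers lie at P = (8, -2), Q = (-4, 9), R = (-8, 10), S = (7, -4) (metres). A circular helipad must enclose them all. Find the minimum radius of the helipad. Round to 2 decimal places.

10.26

A smallest enclosing disk is always determined by at most three of the input points on its boundary.
The farthest pair is R–S with squared distance 421. The circle on this segment as diameter has centre (-0.5, 3) and r² = 421/4 = 105.25.
Check P: distance² to centre = 97.25 ≤ 105.25, so it lies inside.
All remaining points lie in this disk, and no smaller disk contains both endpoints, so this is the minimum enclosing circle.
r = √(105.25) ≈ 10.26.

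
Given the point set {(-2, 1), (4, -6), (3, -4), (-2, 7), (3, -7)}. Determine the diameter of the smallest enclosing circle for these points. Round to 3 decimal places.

14.866

The minimum enclosing circle of a finite set is fixed by two of the points (as a diameter) or three (as a circumcircle).
The farthest pair is (-2, 7)–(3, -7) with squared distance 221. The circle on this segment as diameter has centre (0.5, 0) and r² = 221/4 = 55.25.
Check (-2, 1): distance² to centre = 7.25 ≤ 55.25, so it lies inside.
All remaining points lie in this disk, and no smaller disk contains both endpoints, so this is the minimum enclosing circle.
Diameter = 2r = 2√(55.25) ≈ 14.866.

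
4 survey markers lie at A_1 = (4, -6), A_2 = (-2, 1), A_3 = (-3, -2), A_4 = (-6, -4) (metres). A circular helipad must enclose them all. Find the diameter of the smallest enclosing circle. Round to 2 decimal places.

By Welzl's lemma the MEC is supported by two points (diametrically opposite) or three points (on a circumcircle).
The minimum enclosing circle is determined by three boundary points: A_1, A_2, A_4.
Their circumcentre is (-47/58, -235/58) with r² = 45305/1682.
The farthest remaining point A_3 is at distance² 15145/1682 ≤ 45305/1682.
Diameter = 2r = 2√(45305/1682) ≈ 10.38.

10.38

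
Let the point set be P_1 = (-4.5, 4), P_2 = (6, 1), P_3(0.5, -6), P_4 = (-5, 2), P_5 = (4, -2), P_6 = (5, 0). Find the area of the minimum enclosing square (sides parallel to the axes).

The bounding box has width 11 and height 10.
An axis-aligned square enclosing the set must have side ≥ max(width, height).
So the minimum side is max(11, 10) = 11.
Area = 11² = 121.

121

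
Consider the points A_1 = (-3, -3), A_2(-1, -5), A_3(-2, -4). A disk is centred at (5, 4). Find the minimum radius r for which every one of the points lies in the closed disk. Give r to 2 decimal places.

The required radius is the distance from (5, 4) to the farthest point.
Squared distances: 113, 117, 113.
Maximum is 117, attained at A_2.
r = √117 ≈ 10.82.

10.82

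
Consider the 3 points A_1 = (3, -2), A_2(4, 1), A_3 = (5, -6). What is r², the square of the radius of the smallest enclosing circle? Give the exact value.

Side lengths²: A_1A_2² = 10, A_1A_3² = 20, A_2A_3² = 50.
Since A_2A_3² = 50 ≥ 20 + 10 = 30, the angle opposite A_2A_3 is not acute, so the smallest enclosing circle has A_2A_3 as diameter.
Centre = midpoint of A_2A_3 = (4.5, -2.5), r² = 50/4 = 12.5.

12.5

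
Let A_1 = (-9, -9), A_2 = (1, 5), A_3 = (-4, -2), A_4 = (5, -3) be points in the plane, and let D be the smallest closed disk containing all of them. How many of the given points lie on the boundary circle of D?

By Welzl's lemma the MEC is supported by two points (diametrically opposite) or three points (on a circumcircle).
The minimum enclosing circle is determined by three boundary points: A_1, A_2, A_4.
Their circumcentre is (-61/17, -39/17) with r² = 21460/289.
The farthest remaining point A_3 is at distance² 74/289 ≤ 21460/289.
The points at distance exactly r from the centre are A_1, A_2, A_4 — 3 points.

3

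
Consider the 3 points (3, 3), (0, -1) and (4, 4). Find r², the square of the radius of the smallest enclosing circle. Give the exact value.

10.25

Call the three points A, B, C in the order given.
Side lengths²: AB² = 25, AC² = 2, BC² = 41.
Since BC² = 41 ≥ 25 + 2 = 27, the angle opposite BC is not acute, so the smallest enclosing circle has BC as diameter.
Centre = midpoint of BC = (2, 1.5), r² = 41/4 = 10.25.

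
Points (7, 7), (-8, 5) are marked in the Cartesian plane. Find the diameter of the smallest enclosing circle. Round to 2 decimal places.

15.13

The smallest circle enclosing two points has them as diameter endpoints.
Centre = midpoint = (-0.5, 6); r² = |(7, 7)−(-8, 5)|²/4 = 229/4 = 57.25.
Diameter = 2r = 2√(57.25) ≈ 15.13.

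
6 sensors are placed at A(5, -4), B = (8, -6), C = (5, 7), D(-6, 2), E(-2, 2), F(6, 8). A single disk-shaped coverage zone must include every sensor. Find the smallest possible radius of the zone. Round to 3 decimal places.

8.498

The minimum enclosing circle of a finite set is fixed by two of the points (as a diameter) or three (as a circumcircle).
The minimum enclosing circle is determined by three boundary points: B, D, F.
Their circumcentre is (7/3, 1/3) with r² = 650/9.
The farthest remaining point C is at distance² 464/9 ≤ 650/9.
r = √(650/9) ≈ 8.498.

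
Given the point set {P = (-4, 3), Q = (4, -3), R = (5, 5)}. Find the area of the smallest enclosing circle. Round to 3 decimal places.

Side lengths²: PQ² = 100, PR² = 85, QR² = 65.
Since PQ² = 100 < 85 + 65 = 150, the triangle is acute, so the smallest enclosing circle is the circumcircle.
Circumcentre = (15/14, 10/7), r² = 5525/196.
Area = π·r² = π·5525/196 ≈ 88.558.

88.558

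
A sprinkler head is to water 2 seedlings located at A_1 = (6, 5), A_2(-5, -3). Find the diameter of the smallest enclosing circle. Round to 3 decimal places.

The smallest circle enclosing two points has them as diameter endpoints.
Centre = midpoint = (0.5, 1); r² = |A_1A_2|²/4 = 185/4 = 46.25.
Diameter = 2r = 2√(46.25) ≈ 13.601.

13.601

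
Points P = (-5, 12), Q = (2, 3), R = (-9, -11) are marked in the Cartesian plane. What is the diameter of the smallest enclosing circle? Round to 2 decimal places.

23.35

Side lengths²: PQ² = 130, PR² = 545, QR² = 317.
Since PR² = 545 ≥ 317 + 130 = 447, the angle opposite PR is not acute, so the smallest enclosing circle has PR as diameter.
Centre = midpoint of PR = (-7, 0.5), r² = 545/4 = 136.25.
Diameter = 2r = 2√(136.25) ≈ 23.35.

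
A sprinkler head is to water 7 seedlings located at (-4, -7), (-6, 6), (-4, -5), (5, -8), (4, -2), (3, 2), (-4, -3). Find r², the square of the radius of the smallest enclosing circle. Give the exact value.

A smallest enclosing disk is always determined by at most three of the input points on its boundary.
The farthest pair is (-6, 6)–(5, -8) with squared distance 317. The circle on this segment as diameter has centre (-0.5, -1) and r² = 317/4 = 79.25.
Check (-4, -7): distance² to centre = 48.25 ≤ 79.25, so it lies inside.
All remaining points lie in this disk, and no smaller disk contains both endpoints, so this is the minimum enclosing circle.

79.25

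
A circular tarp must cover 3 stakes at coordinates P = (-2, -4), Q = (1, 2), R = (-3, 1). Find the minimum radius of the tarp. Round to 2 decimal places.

3.35

Side lengths²: PQ² = 45, PR² = 26, QR² = 17.
Since PQ² = 45 ≥ 26 + 17 = 43, the angle opposite PQ is not acute, so the smallest enclosing circle has PQ as diameter.
Centre = midpoint of PQ = (-0.5, -1), r² = 45/4 = 11.25.
r = √(11.25) ≈ 3.35.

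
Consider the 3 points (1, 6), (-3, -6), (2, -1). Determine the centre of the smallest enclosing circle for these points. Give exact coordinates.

(-1, 0)

Call the three points A, B, C in the order given.
Side lengths²: AB² = 160, AC² = 50, BC² = 50.
Since AB² = 160 ≥ 50 + 50 = 100, the angle opposite AB is not acute, so the smallest enclosing circle has AB as diameter.
Centre = midpoint of AB = (-1, 0), r² = 160/4 = 40.
Centre = (-1, 0).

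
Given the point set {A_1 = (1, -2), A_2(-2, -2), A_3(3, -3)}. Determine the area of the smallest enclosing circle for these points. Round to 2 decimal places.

20.42

Side lengths²: A_1A_2² = 9, A_1A_3² = 5, A_2A_3² = 26.
Since A_2A_3² = 26 ≥ 9 + 5 = 14, the angle opposite A_2A_3 is not acute, so the smallest enclosing circle has A_2A_3 as diameter.
Centre = midpoint of A_2A_3 = (0.5, -2.5), r² = 26/4 = 6.5.
Area = π·r² = π·6.5 ≈ 20.42.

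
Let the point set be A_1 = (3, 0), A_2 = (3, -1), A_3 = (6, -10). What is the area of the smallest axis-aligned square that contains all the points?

100

The bounding box has width 3 and height 10.
An axis-aligned square enclosing the set must have side ≥ max(width, height).
So the minimum side is max(3, 10) = 10.
Area = 10² = 100.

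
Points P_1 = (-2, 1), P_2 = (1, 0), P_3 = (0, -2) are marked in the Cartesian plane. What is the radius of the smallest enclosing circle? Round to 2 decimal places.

Side lengths²: P_1P_2² = 10, P_1P_3² = 13, P_2P_3² = 5.
Since P_1P_3² = 13 < 10 + 5 = 15, the triangle is acute, so the smallest enclosing circle is the circumcircle.
Circumcentre = (-11/14, -5/14), r² = 325/98.
r = √(325/98) ≈ 1.82.

1.82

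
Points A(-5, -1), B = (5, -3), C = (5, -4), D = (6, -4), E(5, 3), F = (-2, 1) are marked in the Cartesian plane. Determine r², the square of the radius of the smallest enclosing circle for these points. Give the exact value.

A smallest enclosing disk is always determined by at most three of the input points on its boundary.
The minimum enclosing circle is determined by three boundary points: A, D, E.
Their circumcentre is (32/37, -43/37) with r² = 47125/1369.
The farthest remaining point C is at distance² 34434/1369 ≤ 47125/1369.

47125/1369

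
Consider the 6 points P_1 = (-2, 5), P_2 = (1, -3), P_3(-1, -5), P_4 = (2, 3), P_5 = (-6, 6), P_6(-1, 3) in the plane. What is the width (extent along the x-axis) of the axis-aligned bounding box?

max x = 2, min x = -6, so width = 8.

8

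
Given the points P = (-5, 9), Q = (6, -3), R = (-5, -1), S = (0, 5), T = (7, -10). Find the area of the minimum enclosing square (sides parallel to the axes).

The bounding box has width 12 and height 19.
An axis-aligned square enclosing the set must have side ≥ max(width, height).
So the minimum side is max(12, 19) = 19.
Area = 19² = 361.

361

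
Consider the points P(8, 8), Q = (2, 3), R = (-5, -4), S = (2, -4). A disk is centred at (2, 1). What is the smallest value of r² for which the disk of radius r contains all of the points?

The required radius is the distance from (2, 1) to the farthest point.
Squared distances: 85, 4, 74, 25.
Maximum is 85, attained at P.

85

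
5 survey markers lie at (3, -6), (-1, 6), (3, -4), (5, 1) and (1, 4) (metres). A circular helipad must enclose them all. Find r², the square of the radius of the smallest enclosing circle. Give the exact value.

A smallest enclosing disk is always determined by at most three of the input points on its boundary.
The farthest pair is (3, -6)–(-1, 6) with squared distance 160. The circle on this segment as diameter has centre (1, 0) and r² = 160/4 = 40.
Check (3, -4): distance² to centre = 20 ≤ 40, so it lies inside.
All remaining points lie in this disk, and no smaller disk contains both endpoints, so this is the minimum enclosing circle.

40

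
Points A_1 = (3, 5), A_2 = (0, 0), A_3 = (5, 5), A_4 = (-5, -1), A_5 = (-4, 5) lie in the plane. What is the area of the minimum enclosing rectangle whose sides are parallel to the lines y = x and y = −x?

72

In coordinates u = x + y, v = x − y the rectangle is axis-aligned; the map (x,y)→(u,v) scales areas by 2.
u-values: 8, 0, 10, -6, 1; range = 10 − (-6) = 16.
v-values: -2, 0, 0, -4, -9; range = 0 − (-9) = 9.
Area = (16 × 9) / 2 = 72.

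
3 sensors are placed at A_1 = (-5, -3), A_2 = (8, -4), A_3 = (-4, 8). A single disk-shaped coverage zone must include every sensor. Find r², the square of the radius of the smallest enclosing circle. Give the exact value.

5185/72

Side lengths²: A_1A_2² = 170, A_1A_3² = 122, A_2A_3² = 288.
Since A_2A_3² = 288 < 170 + 122 = 292, the triangle is acute, so the smallest enclosing circle is the circumcircle.
Circumcentre = (23/12, 23/12), r² = 5185/72.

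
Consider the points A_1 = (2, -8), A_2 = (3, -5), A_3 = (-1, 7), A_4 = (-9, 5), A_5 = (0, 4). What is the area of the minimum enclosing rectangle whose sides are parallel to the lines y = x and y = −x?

144

In coordinates u = x + y, v = x − y the rectangle is axis-aligned; the map (x,y)→(u,v) scales areas by 2.
u-values: -6, -2, 6, -4, 4; range = 6 − (-6) = 12.
v-values: 10, 8, -8, -14, -4; range = 10 − (-14) = 24.
Area = (12 × 24) / 2 = 144.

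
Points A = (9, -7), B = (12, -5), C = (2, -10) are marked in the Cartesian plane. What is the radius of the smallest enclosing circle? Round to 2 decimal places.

Side lengths²: AB² = 13, AC² = 58, BC² = 125.
Since BC² = 125 ≥ 58 + 13 = 71, the angle opposite BC is not acute, so the smallest enclosing circle has BC as diameter.
Centre = midpoint of BC = (7, -7.5), r² = 125/4 = 31.25.
r = √(31.25) ≈ 5.59.

5.59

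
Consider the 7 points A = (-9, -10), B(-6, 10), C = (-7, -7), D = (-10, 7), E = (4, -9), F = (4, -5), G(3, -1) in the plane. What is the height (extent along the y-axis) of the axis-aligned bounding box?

max y = 10, min y = -10, so height = 20.

20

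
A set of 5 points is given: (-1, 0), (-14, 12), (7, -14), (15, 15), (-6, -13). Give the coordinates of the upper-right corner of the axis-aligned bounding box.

x-range [-14, 15], y-range [-14, 15].
The upper-right corner is (15, 15).

(15, 15)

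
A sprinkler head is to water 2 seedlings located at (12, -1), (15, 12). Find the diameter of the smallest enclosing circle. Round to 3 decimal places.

13.342

The smallest circle enclosing two points has them as diameter endpoints.
Centre = midpoint = (13.5, 5.5); r² = |(12, -1)−(15, 12)|²/4 = 178/4 = 44.5.
Diameter = 2r = 2√(44.5) ≈ 13.342.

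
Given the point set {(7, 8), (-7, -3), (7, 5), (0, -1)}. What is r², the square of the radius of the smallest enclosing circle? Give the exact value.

79.25

A smallest enclosing disk is always determined by at most three of the input points on its boundary.
The farthest pair is (7, 8)–(-7, -3) with squared distance 317. The circle on this segment as diameter has centre (0, 2.5) and r² = 317/4 = 79.25.
Check (7, 5): distance² to centre = 55.25 ≤ 79.25, so it lies inside.
All remaining points lie in this disk, and no smaller disk contains both endpoints, so this is the minimum enclosing circle.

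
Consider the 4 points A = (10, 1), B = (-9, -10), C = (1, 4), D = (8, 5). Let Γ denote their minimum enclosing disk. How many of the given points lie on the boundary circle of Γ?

The farthest pair is B–D with squared distance 514. The circle on this segment as diameter has centre (-0.5, -2.5) and r² = 514/4 = 128.5.
Check A: distance² to centre = 122.5 ≤ 128.5, so it lies inside.
All remaining points lie in this disk, and no smaller disk contains both endpoints, so this is the minimum enclosing circle.
The points at distance exactly r from the centre are B, D — 2 points.

2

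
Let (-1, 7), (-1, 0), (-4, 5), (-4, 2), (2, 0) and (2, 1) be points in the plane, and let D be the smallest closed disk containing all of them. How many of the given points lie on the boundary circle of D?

3

The minimum enclosing circle is determined by three boundary points: (-1, 7), (-4, 5), (2, 0).
Their circumcentre is (-29/54, 55/18) with r² = 22997/1458.
The farthest remaining point (-4, 2) is at distance² 19109/1458 ≤ 22997/1458.
The points at distance exactly r from the centre are (-1, 7), (-4, 5), (2, 0) — 3 points.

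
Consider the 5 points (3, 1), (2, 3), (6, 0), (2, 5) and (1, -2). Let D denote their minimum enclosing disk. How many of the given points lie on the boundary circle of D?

A smallest enclosing disk is always determined by at most three of the input points on its boundary.
The minimum enclosing circle is determined by three boundary points: (6, 0), (2, 5), (1, -2).
Their circumcentre is (169/66, 89/66) with r² = 29725/2178.
The farthest remaining point (2, 3) is at distance² 6625/2178 ≤ 29725/2178.
The points at distance exactly r from the centre are (6, 0), (2, 5), (1, -2) — 3 points.

3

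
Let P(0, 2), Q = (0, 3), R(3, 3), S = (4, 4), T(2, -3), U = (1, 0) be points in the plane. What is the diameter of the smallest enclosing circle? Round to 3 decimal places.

7.302

By Welzl's lemma the MEC is supported by two points (diametrically opposite) or three points (on a circumcircle).
The minimum enclosing circle is determined by three boundary points: Q, S, T.
Their circumcentre is (71/26, 15/26) with r² = 4505/338.
The farthest remaining point P is at distance² 3205/338 ≤ 4505/338.
Diameter = 2r = 2√(4505/338) ≈ 7.302.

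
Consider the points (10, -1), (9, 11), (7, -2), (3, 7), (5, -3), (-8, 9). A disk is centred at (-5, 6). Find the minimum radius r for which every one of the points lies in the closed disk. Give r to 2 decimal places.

16.55

The required radius is the distance from (-5, 6) to the farthest point.
Squared distances: 274, 221, 208, 65, 181, 18.
Maximum is 274, attained at (10, -1).
r = √274 ≈ 16.55.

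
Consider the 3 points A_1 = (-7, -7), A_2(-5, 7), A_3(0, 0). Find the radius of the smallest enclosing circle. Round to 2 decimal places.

Side lengths²: A_1A_2² = 200, A_1A_3² = 98, A_2A_3² = 74.
Since A_1A_2² = 200 ≥ 98 + 74 = 172, the angle opposite A_1A_2 is not acute, so the smallest enclosing circle has A_1A_2 as diameter.
Centre = midpoint of A_1A_2 = (-6, 0), r² = 200/4 = 50.
r = √50 ≈ 7.07.

7.07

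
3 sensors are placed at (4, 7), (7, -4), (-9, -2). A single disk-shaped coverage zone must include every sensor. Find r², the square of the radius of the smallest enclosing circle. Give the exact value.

21125/289

Call the three points A, B, C in the order given.
Side lengths²: AB² = 130, AC² = 250, BC² = 260.
Since BC² = 260 < 250 + 130 = 380, the triangle is acute, so the smallest enclosing circle is the circumcircle.
Circumcentre = (-11/17, -3/17), r² = 21125/289.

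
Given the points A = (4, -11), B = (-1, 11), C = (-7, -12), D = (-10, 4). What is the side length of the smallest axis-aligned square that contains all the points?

The bounding box has width 14 and height 23.
An axis-aligned square enclosing the set must have side ≥ max(width, height).
So the minimum side is max(14, 23) = 23.

23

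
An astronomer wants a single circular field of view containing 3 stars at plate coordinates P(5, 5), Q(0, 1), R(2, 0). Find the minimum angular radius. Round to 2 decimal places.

Side lengths²: PQ² = 41, PR² = 34, QR² = 5.
Since PQ² = 41 ≥ 34 + 5 = 39, the angle opposite PQ is not acute, so the smallest enclosing circle has PQ as diameter.
Centre = midpoint of PQ = (2.5, 3), r² = 41/4 = 10.25.
r = √(10.25) ≈ 3.20.

3.20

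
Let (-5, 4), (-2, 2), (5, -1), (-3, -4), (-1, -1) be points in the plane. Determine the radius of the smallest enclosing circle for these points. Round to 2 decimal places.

5.63

The minimum enclosing circle of a finite set is fixed by two of the points (as a diameter) or three (as a circumcircle).
The minimum enclosing circle is determined by three boundary points: (-5, 4), (5, -1), (-3, -4).
Their circumcentre is (-2/7, 13/14) with r² = 6205/196.
The farthest remaining point (-1, -1) is at distance² 829/196 ≤ 6205/196.
r = √(6205/196) ≈ 5.63.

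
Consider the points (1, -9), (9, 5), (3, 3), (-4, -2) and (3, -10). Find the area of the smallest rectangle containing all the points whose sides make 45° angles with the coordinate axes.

In coordinates u = x + y, v = x − y the rectangle is axis-aligned; the map (x,y)→(u,v) scales areas by 2.
u-values: -8, 14, 6, -6, -7; range = 14 − (-8) = 22.
v-values: 10, 4, 0, -2, 13; range = 13 − (-2) = 15.
Area = (22 × 15) / 2 = 165.

165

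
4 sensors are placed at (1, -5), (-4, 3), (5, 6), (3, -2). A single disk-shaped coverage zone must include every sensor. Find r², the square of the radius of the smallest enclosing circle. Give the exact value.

By Welzl's lemma the MEC is supported by two points (diametrically opposite) or three points (on a circumcircle).
The minimum enclosing circle is determined by three boundary points: (1, -5), (-4, 3), (5, 6).
Their circumcentre is (97/58, 57/58) with r² = 60965/1682.
The farthest remaining point (3, -2) is at distance² 17929/1682 ≤ 60965/1682.

60965/1682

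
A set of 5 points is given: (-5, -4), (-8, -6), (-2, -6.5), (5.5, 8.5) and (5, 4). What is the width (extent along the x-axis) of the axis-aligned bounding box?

13.5

max x = 5.5, min x = -8, so width = 13.5.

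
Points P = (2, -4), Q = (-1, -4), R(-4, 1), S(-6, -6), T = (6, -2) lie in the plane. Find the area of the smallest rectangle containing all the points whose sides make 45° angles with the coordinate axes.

In coordinates u = x + y, v = x − y the rectangle is axis-aligned; the map (x,y)→(u,v) scales areas by 2.
u-values: -2, -5, -3, -12, 4; range = 4 − (-12) = 16.
v-values: 6, 3, -5, 0, 8; range = 8 − (-5) = 13.
Area = (16 × 13) / 2 = 104.

104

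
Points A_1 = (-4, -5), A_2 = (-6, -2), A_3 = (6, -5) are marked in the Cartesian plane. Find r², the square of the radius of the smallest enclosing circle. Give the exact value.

38.25

Side lengths²: A_1A_2² = 13, A_1A_3² = 100, A_2A_3² = 153.
Since A_2A_3² = 153 ≥ 100 + 13 = 113, the angle opposite A_2A_3 is not acute, so the smallest enclosing circle has A_2A_3 as diameter.
Centre = midpoint of A_2A_3 = (0, -3.5), r² = 153/4 = 38.25.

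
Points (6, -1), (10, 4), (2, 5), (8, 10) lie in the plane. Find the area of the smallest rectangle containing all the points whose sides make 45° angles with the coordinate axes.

65

In coordinates u = x + y, v = x − y the rectangle is axis-aligned; the map (x,y)→(u,v) scales areas by 2.
u-values: 5, 14, 7, 18; range = 18 − 5 = 13.
v-values: 7, 6, -3, -2; range = 7 − (-3) = 10.
Area = (13 × 10) / 2 = 65.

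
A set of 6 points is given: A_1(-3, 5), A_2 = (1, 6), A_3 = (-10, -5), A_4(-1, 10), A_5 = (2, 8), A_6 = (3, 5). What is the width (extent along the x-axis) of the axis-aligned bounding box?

13

max x = 3, min x = -10, so width = 13.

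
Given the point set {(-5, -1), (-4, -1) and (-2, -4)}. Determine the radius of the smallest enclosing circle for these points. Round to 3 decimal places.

Call the three points A, B, C in the order given.
Side lengths²: AB² = 1, AC² = 18, BC² = 13.
Since AC² = 18 ≥ 13 + 1 = 14, the angle opposite AC is not acute, so the smallest enclosing circle has AC as diameter.
Centre = midpoint of AC = (-3.5, -2.5), r² = 18/4 = 4.5.
r = √(4.5) ≈ 2.121.

2.121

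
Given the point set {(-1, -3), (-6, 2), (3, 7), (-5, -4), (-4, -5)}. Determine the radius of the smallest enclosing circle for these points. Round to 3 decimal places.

6.946

The minimum enclosing circle of a finite set is fixed by two of the points (as a diameter) or three (as a circumcircle).
The farthest pair is (3, 7)–(-4, -5) with squared distance 193. The circle on this segment as diameter has centre (-0.5, 1) and r² = 193/4 = 48.25.
Check (-1, -3): distance² to centre = 16.25 ≤ 48.25, so it lies inside.
All remaining points lie in this disk, and no smaller disk contains both endpoints, so this is the minimum enclosing circle.
r = √(48.25) ≈ 6.946.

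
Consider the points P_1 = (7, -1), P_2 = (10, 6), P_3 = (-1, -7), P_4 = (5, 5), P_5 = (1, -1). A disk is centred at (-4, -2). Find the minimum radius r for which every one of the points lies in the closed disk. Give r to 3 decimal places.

16.125

The required radius is the distance from (-4, -2) to the farthest point.
Squared distances: 122, 260, 34, 130, 26.
Maximum is 260, attained at P_2.
r = √260 ≈ 16.125.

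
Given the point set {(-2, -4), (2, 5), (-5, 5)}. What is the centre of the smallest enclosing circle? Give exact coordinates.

(-1.5, 7/6)

Call the three points A, B, C in the order given.
Side lengths²: AB² = 97, AC² = 90, BC² = 49.
Since AB² = 97 < 90 + 49 = 139, the triangle is acute, so the smallest enclosing circle is the circumcircle.
Circumcentre = (-1.5, 7/6), r² = 485/18.
Centre = (-1.5, 7/6).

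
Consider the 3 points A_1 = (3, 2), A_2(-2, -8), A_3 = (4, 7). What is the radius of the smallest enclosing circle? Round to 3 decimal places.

Side lengths²: A_1A_2² = 125, A_1A_3² = 26, A_2A_3² = 261.
Since A_2A_3² = 261 ≥ 125 + 26 = 151, the angle opposite A_2A_3 is not acute, so the smallest enclosing circle has A_2A_3 as diameter.
Centre = midpoint of A_2A_3 = (1, -0.5), r² = 261/4 = 65.25.
r = √(65.25) ≈ 8.078.

8.078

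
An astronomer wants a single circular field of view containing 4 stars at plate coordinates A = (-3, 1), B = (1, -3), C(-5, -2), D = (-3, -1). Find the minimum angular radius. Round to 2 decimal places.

3.10

The minimum enclosing circle of a finite set is fixed by two of the points (as a diameter) or three (as a circumcircle).
The minimum enclosing circle is determined by three boundary points: A, B, C.
Their circumcentre is (-1.9, -1.9) with r² = 9.62.
The farthest remaining point D is at distance² 2.02 ≤ 9.62.
r = √(9.62) ≈ 3.10.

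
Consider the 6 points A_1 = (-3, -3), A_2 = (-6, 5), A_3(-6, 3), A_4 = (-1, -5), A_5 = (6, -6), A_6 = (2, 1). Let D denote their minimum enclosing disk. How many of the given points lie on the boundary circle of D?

2

A smallest enclosing disk is always determined by at most three of the input points on its boundary.
The farthest pair is A_2–A_5 with squared distance 265. The circle on this segment as diameter has centre (0, -0.5) and r² = 265/4 = 66.25.
Check A_1: distance² to centre = 15.25 ≤ 66.25, so it lies inside.
All remaining points lie in this disk, and no smaller disk contains both endpoints, so this is the minimum enclosing circle.
The points at distance exactly r from the centre are A_2, A_5 — 2 points.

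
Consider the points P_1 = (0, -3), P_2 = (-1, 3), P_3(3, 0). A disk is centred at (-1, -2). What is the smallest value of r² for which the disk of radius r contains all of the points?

The required radius is the distance from (-1, -2) to the farthest point.
Squared distances: 2, 25, 20.
Maximum is 25, attained at P_2.

25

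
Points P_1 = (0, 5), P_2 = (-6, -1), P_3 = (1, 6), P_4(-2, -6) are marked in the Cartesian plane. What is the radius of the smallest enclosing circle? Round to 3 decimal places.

The minimum enclosing circle of a finite set is fixed by two of the points (as a diameter) or three (as a circumcircle).
The farthest pair is P_3–P_4 with squared distance 153. The circle on this segment as diameter has centre (-0.5, 0) and r² = 153/4 = 38.25.
Check P_1: distance² to centre = 25.25 ≤ 38.25, so it lies inside.
All remaining points lie in this disk, and no smaller disk contains both endpoints, so this is the minimum enclosing circle.
r = √(38.25) ≈ 6.185.

6.185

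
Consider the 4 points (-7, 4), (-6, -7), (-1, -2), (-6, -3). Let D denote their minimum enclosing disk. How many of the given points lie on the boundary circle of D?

The minimum enclosing circle of a finite set is fixed by two of the points (as a diameter) or three (as a circumcircle).
The farthest pair is (-7, 4)–(-6, -7) with squared distance 122. The circle on this segment as diameter has centre (-6.5, -1.5) and r² = 122/4 = 30.5.
Check (-1, -2): distance² to centre = 30.5 ≤ 30.5, so it lies inside.
All remaining points lie in this disk, and no smaller disk contains both endpoints, so this is the minimum enclosing circle.
The points at distance exactly r from the centre are (-7, 4), (-6, -7), (-1, -2) — 3 points.

3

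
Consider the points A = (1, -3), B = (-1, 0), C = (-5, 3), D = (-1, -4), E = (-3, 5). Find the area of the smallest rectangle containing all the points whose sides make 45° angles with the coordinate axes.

In coordinates u = x + y, v = x − y the rectangle is axis-aligned; the map (x,y)→(u,v) scales areas by 2.
u-values: -2, -1, -2, -5, 2; range = 2 − (-5) = 7.
v-values: 4, -1, -8, 3, -8; range = 4 − (-8) = 12.
Area = (7 × 12) / 2 = 42.

42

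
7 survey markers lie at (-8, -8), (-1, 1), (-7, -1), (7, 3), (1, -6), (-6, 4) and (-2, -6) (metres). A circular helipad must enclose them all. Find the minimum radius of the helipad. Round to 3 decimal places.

9.301

The minimum enclosing circle of a finite set is fixed by two of the points (as a diameter) or three (as a circumcircle).
The farthest pair is (-8, -8)–(7, 3) with squared distance 346. The circle on this segment as diameter has centre (-0.5, -2.5) and r² = 346/4 = 86.5.
Check (-1, 1): distance² to centre = 12.5 ≤ 86.5, so it lies inside.
All remaining points lie in this disk, and no smaller disk contains both endpoints, so this is the minimum enclosing circle.
r = √(86.5) ≈ 9.301.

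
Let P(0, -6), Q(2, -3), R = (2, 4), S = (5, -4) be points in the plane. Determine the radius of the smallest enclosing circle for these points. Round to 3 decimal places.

A smallest enclosing disk is always determined by at most three of the input points on its boundary.
The farthest pair is P–R with squared distance 104. The circle on this segment as diameter has centre (1, -1) and r² = 104/4 = 26.
Check Q: distance² to centre = 5 ≤ 26, so it lies inside.
All remaining points lie in this disk, and no smaller disk contains both endpoints, so this is the minimum enclosing circle.
r = √26 ≈ 5.099.

5.099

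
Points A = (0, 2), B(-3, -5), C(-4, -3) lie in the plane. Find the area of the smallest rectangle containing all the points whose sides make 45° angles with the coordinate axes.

In coordinates u = x + y, v = x − y the rectangle is axis-aligned; the map (x,y)→(u,v) scales areas by 2.
u-values: 2, -8, -7; range = 2 − (-8) = 10.
v-values: -2, 2, -1; range = 2 − (-2) = 4.
Area = (10 × 4) / 2 = 20.

20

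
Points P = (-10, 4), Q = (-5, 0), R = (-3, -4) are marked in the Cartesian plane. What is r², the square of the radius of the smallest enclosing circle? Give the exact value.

28.25

Side lengths²: PQ² = 41, PR² = 113, QR² = 20.
Since PR² = 113 ≥ 41 + 20 = 61, the angle opposite PR is not acute, so the smallest enclosing circle has PR as diameter.
Centre = midpoint of PR = (-6.5, 0), r² = 113/4 = 28.25.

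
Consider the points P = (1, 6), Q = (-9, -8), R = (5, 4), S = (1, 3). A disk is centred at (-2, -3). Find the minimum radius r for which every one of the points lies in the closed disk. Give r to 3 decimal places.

9.899

The required radius is the distance from (-2, -3) to the farthest point.
Squared distances: 90, 74, 98, 45.
Maximum is 98, attained at R.
r = √98 ≈ 9.899.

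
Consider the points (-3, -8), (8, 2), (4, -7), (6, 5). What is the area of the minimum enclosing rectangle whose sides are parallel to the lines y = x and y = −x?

In coordinates u = x + y, v = x − y the rectangle is axis-aligned; the map (x,y)→(u,v) scales areas by 2.
u-values: -11, 10, -3, 11; range = 11 − (-11) = 22.
v-values: 5, 6, 11, 1; range = 11 − 1 = 10.
Area = (22 × 10) / 2 = 110.

110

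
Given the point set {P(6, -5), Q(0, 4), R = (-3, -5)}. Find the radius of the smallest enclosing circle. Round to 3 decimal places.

5.701

Side lengths²: PQ² = 117, PR² = 81, QR² = 90.
Since PQ² = 117 < 90 + 81 = 171, the triangle is acute, so the smallest enclosing circle is the circumcircle.
Circumcentre = (1.5, -1.5), r² = 32.5.
r = √(32.5) ≈ 5.701.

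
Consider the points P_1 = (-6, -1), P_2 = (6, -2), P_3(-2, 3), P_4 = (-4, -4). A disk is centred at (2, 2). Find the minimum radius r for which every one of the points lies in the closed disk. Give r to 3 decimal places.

8.544

The required radius is the distance from (2, 2) to the farthest point.
Squared distances: 73, 32, 17, 72.
Maximum is 73, attained at P_1.
r = √73 ≈ 8.544.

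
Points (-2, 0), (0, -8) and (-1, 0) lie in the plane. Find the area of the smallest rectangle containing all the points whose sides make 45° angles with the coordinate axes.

35

In coordinates u = x + y, v = x − y the rectangle is axis-aligned; the map (x,y)→(u,v) scales areas by 2.
u-values: -2, -8, -1; range = -1 − (-8) = 7.
v-values: -2, 8, -1; range = 8 − (-2) = 10.
Area = (7 × 10) / 2 = 35.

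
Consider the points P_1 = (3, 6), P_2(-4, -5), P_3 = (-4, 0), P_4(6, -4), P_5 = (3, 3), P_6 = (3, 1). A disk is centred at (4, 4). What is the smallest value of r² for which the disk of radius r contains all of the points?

The required radius is the distance from (4, 4) to the farthest point.
Squared distances: 5, 145, 80, 68, 2, 10.
Maximum is 145, attained at P_2.

145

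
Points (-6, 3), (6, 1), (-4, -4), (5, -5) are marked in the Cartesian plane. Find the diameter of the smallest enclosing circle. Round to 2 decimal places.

A smallest enclosing disk is always determined by at most three of the input points on its boundary.
The farthest pair is (-6, 3)–(5, -5) with squared distance 185. The circle on this segment as diameter has centre (-0.5, -1) and r² = 185/4 = 46.25.
Check (6, 1): distance² to centre = 46.25 ≤ 46.25, so it lies inside.
All remaining points lie in this disk, and no smaller disk contains both endpoints, so this is the minimum enclosing circle.
Diameter = 2r = 2√(46.25) ≈ 13.60.

13.60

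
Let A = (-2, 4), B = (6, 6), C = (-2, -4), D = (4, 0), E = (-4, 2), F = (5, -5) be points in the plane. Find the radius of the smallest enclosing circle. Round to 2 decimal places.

The minimum enclosing circle of a finite set is fixed by two of the points (as a diameter) or three (as a circumcircle).
The minimum enclosing circle is determined by three boundary points: B, C, F.
Their circumcentre is (88/39, 31/39) with r² = 62525/1521.
The farthest remaining point E is at distance² 61745/1521 ≤ 62525/1521.
r = √(62525/1521) ≈ 6.41.

6.41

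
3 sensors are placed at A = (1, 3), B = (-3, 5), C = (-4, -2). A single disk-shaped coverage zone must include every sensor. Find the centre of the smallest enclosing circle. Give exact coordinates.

Side lengths²: AB² = 20, AC² = 50, BC² = 50.
Since BC² = 50 < 50 + 20 = 70, the triangle is acute, so the smallest enclosing circle is the circumcircle.
Circumcentre = (-7/3, 4/3), r² = 125/9.
Centre = (-7/3, 4/3).

(-7/3, 4/3)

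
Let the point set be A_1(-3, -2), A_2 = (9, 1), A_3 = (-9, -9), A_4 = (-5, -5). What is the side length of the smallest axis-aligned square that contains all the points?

The bounding box has width 18 and height 10.
An axis-aligned square enclosing the set must have side ≥ max(width, height).
So the minimum side is max(18, 10) = 18.

18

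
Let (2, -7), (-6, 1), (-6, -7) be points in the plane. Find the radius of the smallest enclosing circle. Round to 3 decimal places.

5.657

Call the three points A, B, C in the order given.
Side lengths²: AB² = 128, AC² = 64, BC² = 64.
Since AB² = 128 ≥ 64 + 64 = 128, the angle opposite AB is not acute, so the smallest enclosing circle has AB as diameter.
Centre = midpoint of AB = (-2, -3), r² = 128/4 = 32.
r = √32 ≈ 5.657.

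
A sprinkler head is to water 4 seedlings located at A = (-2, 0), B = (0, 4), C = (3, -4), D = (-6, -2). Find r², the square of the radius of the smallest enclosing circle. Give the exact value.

6205/242

The minimum enclosing circle of a finite set is fixed by two of the points (as a diameter) or three (as a circumcircle).
The minimum enclosing circle is determined by three boundary points: B, C, D.
Their circumcentre is (-23/22, -21/22) with r² = 6205/242.
The farthest remaining point A is at distance² 441/242 ≤ 6205/242.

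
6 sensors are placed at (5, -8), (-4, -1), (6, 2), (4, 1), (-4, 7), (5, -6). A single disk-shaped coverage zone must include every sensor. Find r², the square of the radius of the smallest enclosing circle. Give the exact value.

The minimum enclosing circle of a finite set is fixed by two of the points (as a diameter) or three (as a circumcircle).
The farthest pair is (5, -8)–(-4, 7) with squared distance 306. The circle on this segment as diameter has centre (0.5, -0.5) and r² = 306/4 = 76.5.
Check (-4, -1): distance² to centre = 20.5 ≤ 76.5, so it lies inside.
All remaining points lie in this disk, and no smaller disk contains both endpoints, so this is the minimum enclosing circle.

76.5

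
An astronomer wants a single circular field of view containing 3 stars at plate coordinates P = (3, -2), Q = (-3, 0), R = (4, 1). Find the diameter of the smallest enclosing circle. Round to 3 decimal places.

Side lengths²: PQ² = 40, PR² = 10, QR² = 50.
Since QR² = 50 ≥ 40 + 10 = 50, the angle opposite QR is not acute, so the smallest enclosing circle has QR as diameter.
Centre = midpoint of QR = (0.5, 0.5), r² = 50/4 = 12.5.
Diameter = 2r = 2√(12.5) ≈ 7.071.

7.071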